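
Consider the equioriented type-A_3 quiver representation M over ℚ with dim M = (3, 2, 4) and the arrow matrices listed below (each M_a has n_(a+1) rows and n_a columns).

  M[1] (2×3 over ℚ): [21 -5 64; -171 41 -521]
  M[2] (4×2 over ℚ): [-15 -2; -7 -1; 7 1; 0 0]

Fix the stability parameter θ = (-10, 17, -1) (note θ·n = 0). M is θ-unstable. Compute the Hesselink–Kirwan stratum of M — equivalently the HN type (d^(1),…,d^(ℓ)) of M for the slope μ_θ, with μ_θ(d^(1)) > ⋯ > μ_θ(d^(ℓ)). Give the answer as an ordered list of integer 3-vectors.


Barcode: M ≅ I[1,1], I[1,3]^2, I[3,3]^2. HN layers by μ_θ (3 steps, strictly decreasing):
  μ^(1)=8; μ^(2)=-1; μ^(3)=-10

((0, 2, 2); (0, 0, 2); (3, 0, 0))


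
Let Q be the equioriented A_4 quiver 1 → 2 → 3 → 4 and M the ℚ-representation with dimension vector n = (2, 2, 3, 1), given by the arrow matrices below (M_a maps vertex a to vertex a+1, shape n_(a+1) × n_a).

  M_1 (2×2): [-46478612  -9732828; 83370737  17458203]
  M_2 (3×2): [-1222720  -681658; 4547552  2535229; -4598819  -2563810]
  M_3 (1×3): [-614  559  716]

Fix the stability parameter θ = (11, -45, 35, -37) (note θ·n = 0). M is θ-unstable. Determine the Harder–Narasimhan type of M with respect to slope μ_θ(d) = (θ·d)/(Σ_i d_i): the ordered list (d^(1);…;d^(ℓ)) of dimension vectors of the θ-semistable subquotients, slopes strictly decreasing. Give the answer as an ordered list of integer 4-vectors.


Barcode: M ≅ I[1,1], I[1,4], I[2,3], I[3,3]. HN layers by μ_θ (5 steps, strictly decreasing):
  μ^(1)=35; μ^(2)=11; μ^(3)=-1; μ^(4)=-17; μ^(5)=-45

((0, 0, 2, 0); (1, 0, 0, 0); (0, 0, 1, 1); (1, 1, 0, 0); (0, 1, 0, 0))


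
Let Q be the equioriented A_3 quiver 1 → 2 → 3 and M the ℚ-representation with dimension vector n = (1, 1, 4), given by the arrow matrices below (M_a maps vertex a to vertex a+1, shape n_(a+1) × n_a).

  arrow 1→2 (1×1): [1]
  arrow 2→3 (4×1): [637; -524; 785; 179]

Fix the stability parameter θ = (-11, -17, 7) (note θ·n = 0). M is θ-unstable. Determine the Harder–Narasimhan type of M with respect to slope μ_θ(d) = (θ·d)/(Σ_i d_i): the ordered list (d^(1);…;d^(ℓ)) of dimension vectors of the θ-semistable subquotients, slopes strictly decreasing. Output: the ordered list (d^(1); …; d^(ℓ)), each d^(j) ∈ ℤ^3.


Interval decomposition of M: I[1,3], I[3,3]^3.
HN type (ℓ=2): μ^(1)=7; μ^(2)=-14

((0, 0, 4); (1, 1, 0))


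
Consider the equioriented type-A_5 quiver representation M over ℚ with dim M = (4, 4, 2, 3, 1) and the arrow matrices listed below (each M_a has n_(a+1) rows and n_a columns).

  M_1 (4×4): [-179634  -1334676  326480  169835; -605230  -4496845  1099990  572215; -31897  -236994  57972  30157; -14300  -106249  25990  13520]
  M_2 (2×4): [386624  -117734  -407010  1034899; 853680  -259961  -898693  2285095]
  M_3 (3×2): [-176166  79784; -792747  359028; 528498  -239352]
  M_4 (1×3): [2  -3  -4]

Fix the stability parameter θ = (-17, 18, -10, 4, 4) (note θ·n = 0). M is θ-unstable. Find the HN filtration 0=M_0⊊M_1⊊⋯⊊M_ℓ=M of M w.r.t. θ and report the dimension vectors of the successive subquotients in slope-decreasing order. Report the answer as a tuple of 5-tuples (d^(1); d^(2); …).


Via rank(M_{q-1}∘⋯∘M_p): M ≅ I[1,1], I[1,2], I[1,3], I[1,5], I[2,2], I[4,4]^2.
μ_θ-semistable layers: μ^(1)=18; μ^(2)=4; μ^(3)=-17

((0, 2, 0, 0, 0); (0, 2, 2, 3, 1); (4, 0, 0, 0, 0))


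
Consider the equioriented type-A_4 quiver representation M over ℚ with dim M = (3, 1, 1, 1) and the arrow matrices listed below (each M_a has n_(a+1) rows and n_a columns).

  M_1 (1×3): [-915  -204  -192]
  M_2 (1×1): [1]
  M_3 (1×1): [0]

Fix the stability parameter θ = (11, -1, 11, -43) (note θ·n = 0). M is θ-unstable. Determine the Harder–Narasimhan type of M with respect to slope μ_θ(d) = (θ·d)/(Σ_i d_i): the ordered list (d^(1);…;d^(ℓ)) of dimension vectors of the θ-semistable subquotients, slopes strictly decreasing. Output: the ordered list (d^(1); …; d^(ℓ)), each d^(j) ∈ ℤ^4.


Barcode: M ≅ I[1,1]^2, I[1,3], I[4,4]. HN layers by μ_θ (3 steps, strictly decreasing):
  μ^(1)=11; μ^(2)=5; μ^(3)=-43

((2, 0, 1, 0); (1, 1, 0, 0); (0, 0, 0, 1))


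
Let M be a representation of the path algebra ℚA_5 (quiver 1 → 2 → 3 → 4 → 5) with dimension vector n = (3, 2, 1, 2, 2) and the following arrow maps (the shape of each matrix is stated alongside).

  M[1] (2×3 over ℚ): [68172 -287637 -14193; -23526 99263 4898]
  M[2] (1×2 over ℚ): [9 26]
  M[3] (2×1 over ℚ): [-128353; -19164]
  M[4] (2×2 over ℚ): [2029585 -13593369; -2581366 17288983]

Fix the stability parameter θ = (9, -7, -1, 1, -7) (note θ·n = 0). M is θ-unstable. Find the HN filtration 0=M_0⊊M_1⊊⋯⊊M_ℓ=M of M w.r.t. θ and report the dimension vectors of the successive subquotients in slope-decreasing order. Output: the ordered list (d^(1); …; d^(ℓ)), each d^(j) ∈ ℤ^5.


Interval decomposition of M: I[1,1], I[1,2], I[1,5], I[4,5].
HN type (ℓ=4): μ^(1)=9; μ^(2)=1; μ^(3)=-1; μ^(4)=-3

((1, 0, 0, 0, 0); (1, 1, 0, 0, 0); (1, 1, 1, 1, 1); (0, 0, 0, 1, 1))


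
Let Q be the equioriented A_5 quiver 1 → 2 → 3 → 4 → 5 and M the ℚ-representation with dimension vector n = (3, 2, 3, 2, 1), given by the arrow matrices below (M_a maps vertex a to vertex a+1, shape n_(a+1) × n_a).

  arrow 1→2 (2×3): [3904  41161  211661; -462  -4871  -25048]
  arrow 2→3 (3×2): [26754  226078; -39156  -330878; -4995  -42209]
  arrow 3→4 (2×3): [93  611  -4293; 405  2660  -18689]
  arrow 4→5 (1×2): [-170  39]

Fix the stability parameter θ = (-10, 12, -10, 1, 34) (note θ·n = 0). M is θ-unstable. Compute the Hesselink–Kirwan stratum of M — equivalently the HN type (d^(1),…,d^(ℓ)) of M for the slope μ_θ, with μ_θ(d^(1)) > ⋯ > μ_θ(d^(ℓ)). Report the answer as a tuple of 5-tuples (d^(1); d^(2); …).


Barcode: M ≅ I[1,1], I[1,4], I[1,5], I[3,3]. HN layers by μ_θ (3 steps, strictly decreasing):
  μ^(1)=34; μ^(2)=1; μ^(3)=-10

((0, 0, 0, 0, 1); (0, 2, 2, 2, 0); (3, 0, 1, 0, 0))


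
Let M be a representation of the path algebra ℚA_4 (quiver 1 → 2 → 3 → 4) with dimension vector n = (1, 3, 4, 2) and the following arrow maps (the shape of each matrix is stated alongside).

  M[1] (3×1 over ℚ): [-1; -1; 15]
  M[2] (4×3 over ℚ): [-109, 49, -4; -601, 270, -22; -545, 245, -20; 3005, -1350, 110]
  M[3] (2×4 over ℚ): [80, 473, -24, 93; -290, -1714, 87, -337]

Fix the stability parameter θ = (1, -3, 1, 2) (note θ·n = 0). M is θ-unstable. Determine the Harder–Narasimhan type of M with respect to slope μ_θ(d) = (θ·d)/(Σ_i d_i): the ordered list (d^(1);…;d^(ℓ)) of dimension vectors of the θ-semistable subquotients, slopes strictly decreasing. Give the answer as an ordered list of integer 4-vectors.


Via rank(M_{q-1}∘⋯∘M_p): M ≅ I[1,4], I[2,2], I[2,3], I[3,3], I[3,4].
μ_θ-semistable layers: μ^(1)=2; μ^(2)=1; μ^(3)=-1; μ^(4)=-3

((0, 0, 0, 2); (0, 0, 4, 0); (1, 1, 0, 0); (0, 2, 0, 0))


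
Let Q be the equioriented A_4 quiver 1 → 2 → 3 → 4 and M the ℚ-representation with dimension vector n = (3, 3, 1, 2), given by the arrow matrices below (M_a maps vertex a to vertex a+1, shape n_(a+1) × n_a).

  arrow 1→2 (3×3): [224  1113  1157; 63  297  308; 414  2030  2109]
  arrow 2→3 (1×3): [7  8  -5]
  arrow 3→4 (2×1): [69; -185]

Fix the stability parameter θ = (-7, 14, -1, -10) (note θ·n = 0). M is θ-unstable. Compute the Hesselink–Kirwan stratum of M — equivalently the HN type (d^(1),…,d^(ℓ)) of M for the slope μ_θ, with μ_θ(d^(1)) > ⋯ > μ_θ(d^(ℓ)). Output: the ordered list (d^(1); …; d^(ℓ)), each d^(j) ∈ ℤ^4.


Interval decomposition of M: I[1,2]^2, I[1,4], I[4,4].
HN type (ℓ=4): μ^(1)=14; μ^(2)=1; μ^(3)=-7; μ^(4)=-10

((0, 2, 0, 0); (0, 1, 1, 1); (3, 0, 0, 0); (0, 0, 0, 1))


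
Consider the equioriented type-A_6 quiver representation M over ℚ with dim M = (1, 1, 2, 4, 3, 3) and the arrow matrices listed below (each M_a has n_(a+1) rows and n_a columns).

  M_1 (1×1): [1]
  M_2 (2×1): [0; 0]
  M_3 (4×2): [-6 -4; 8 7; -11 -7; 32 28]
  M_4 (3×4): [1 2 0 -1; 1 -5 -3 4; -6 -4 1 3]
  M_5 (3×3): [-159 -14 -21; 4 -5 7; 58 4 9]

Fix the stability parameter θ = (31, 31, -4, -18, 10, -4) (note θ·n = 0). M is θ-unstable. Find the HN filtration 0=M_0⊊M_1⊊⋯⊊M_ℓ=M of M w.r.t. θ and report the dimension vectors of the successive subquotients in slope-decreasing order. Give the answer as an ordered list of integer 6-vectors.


Barcode: M ≅ I[1,2], I[3,6]^2, I[4,4], I[4,6]. HN layers by μ_θ (4 steps, strictly decreasing):
  μ^(1)=31; μ^(2)=3; μ^(3)=-11; μ^(4)=-18

((1, 1, 0, 0, 0, 0); (0, 0, 0, 0, 3, 3); (0, 0, 2, 2, 0, 0); (0, 0, 0, 2, 0, 0))


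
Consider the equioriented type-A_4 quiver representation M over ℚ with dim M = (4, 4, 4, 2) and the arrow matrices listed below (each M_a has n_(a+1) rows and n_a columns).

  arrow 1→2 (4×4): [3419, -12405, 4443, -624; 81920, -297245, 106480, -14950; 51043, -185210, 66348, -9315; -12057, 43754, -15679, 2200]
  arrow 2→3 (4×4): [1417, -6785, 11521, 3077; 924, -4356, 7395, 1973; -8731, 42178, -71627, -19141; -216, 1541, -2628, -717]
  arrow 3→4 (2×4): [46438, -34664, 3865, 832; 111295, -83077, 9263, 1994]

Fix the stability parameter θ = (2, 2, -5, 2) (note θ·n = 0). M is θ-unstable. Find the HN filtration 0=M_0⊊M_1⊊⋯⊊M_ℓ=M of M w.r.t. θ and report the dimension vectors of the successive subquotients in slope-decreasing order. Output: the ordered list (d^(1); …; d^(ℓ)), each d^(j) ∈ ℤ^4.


Interval decomposition of M: I[1,1], I[1,3], I[1,4]^2, I[2,3].
HN type (ℓ=3): μ^(1)=2; μ^(2)=-1/3; μ^(3)=-3/2

((1, 0, 0, 2); (3, 3, 3, 0); (0, 1, 1, 0))


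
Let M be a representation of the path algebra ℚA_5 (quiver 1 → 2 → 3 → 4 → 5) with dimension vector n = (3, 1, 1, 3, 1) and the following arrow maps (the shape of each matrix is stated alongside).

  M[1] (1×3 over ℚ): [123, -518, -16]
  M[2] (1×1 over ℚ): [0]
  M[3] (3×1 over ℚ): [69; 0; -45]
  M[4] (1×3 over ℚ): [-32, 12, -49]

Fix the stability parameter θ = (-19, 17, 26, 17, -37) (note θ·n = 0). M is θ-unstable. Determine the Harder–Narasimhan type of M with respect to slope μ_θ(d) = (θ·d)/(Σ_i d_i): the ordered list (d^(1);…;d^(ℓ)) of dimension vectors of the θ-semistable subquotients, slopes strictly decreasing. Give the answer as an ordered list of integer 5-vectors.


Via rank(M_{q-1}∘⋯∘M_p): M ≅ I[1,1]^2, I[1,2], I[3,5], I[4,4]^2.
μ_θ-semistable layers: μ^(1)=17; μ^(2)=2; μ^(3)=-19

((0, 1, 0, 2, 0); (0, 0, 1, 1, 1); (3, 0, 0, 0, 0))


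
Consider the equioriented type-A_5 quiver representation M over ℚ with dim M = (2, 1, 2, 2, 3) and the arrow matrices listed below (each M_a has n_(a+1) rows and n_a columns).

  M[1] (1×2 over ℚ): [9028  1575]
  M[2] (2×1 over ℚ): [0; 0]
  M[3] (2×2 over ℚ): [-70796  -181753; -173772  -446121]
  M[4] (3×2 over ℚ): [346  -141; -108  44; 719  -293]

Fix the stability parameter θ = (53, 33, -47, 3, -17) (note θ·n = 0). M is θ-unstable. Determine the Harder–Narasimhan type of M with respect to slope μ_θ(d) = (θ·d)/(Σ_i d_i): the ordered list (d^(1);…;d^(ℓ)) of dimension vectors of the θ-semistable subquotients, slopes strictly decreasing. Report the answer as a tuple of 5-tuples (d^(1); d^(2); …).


Via rank(M_{q-1}∘⋯∘M_p): M ≅ I[1,1], I[1,2], I[3,3], I[3,5], I[4,5], I[5,5].
μ_θ-semistable layers: μ^(1)=53; μ^(2)=43; μ^(3)=-7; μ^(4)=-17; μ^(5)=-47

((1, 0, 0, 0, 0); (1, 1, 0, 0, 0); (0, 0, 0, 2, 2); (0, 0, 0, 0, 1); (0, 0, 2, 0, 0))


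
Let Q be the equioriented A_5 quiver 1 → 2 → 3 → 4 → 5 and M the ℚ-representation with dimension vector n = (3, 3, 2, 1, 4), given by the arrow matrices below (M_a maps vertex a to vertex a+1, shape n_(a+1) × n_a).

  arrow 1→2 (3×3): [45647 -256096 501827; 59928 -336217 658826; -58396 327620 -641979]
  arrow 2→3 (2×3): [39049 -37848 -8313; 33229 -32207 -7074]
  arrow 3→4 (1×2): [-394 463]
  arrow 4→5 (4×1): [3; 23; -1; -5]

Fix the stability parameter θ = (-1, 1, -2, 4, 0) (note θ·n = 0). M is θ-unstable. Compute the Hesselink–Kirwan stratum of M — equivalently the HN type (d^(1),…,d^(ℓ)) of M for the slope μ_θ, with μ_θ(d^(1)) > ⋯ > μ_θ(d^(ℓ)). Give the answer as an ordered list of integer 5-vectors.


Interval decomposition of M: I[1,2], I[1,3], I[1,5], I[5,5]^3.
HN type (ℓ=5): μ^(1)=2; μ^(2)=1; μ^(3)=0; μ^(4)=-1/2; μ^(5)=-1

((0, 0, 0, 1, 1); (0, 1, 0, 0, 0); (0, 0, 0, 0, 3); (0, 2, 2, 0, 0); (3, 0, 0, 0, 0))


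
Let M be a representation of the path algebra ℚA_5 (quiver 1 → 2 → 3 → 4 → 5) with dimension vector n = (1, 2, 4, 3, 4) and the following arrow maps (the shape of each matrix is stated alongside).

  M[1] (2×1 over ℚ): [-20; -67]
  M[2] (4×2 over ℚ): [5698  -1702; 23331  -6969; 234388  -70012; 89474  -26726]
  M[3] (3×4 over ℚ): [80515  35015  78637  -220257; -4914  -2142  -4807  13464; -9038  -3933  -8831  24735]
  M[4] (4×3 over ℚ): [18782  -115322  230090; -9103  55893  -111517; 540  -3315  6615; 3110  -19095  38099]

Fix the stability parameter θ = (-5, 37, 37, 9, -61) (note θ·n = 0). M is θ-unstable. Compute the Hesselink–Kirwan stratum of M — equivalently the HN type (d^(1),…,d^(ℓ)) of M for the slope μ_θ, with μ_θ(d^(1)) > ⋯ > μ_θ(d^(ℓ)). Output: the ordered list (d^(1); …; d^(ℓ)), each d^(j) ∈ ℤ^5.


Interval decomposition of M: I[1,5], I[2,2], I[3,3], I[3,4], I[3,5], I[5,5]^2.
HN type (ℓ=5): μ^(1)=37; μ^(2)=23; μ^(3)=11/2; μ^(4)=-5; μ^(5)=-61

((0, 1, 1, 0, 0); (0, 0, 1, 1, 0); (0, 1, 1, 1, 1); (1, 0, 1, 1, 1); (0, 0, 0, 0, 2))


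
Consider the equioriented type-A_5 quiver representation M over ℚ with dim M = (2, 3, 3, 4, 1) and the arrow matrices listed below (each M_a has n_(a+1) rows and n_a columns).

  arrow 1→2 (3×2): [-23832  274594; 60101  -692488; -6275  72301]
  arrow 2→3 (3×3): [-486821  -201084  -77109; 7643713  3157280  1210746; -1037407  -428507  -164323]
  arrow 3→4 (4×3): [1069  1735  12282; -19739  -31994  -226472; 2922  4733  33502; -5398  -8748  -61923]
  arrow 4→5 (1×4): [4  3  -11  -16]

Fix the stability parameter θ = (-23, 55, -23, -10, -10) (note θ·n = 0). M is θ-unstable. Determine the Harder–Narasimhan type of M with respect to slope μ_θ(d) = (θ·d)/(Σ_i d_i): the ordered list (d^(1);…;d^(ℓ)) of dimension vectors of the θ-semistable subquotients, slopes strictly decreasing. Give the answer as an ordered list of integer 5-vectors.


Interval decomposition of M: I[1,4], I[1,5], I[2,4], I[4,4].
HN type (ℓ=4): μ^(1)=22/3; μ^(2)=3; μ^(3)=-10; μ^(4)=-23

((0, 2, 2, 2, 0); (0, 1, 1, 1, 1); (0, 0, 0, 1, 0); (2, 0, 0, 0, 0))


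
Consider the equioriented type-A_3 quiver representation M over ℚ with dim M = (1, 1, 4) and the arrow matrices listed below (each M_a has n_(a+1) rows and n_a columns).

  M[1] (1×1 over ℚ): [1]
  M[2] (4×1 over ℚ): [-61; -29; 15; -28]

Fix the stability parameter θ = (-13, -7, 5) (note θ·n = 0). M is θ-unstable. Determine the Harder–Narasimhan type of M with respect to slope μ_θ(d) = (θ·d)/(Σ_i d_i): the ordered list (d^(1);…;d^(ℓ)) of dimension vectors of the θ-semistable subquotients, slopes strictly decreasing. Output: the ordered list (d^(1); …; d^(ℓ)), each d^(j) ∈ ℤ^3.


Via rank(M_{q-1}∘⋯∘M_p): M ≅ I[1,3], I[3,3]^3.
μ_θ-semistable layers: μ^(1)=5; μ^(2)=-7; μ^(3)=-13

((0, 0, 4); (0, 1, 0); (1, 0, 0))


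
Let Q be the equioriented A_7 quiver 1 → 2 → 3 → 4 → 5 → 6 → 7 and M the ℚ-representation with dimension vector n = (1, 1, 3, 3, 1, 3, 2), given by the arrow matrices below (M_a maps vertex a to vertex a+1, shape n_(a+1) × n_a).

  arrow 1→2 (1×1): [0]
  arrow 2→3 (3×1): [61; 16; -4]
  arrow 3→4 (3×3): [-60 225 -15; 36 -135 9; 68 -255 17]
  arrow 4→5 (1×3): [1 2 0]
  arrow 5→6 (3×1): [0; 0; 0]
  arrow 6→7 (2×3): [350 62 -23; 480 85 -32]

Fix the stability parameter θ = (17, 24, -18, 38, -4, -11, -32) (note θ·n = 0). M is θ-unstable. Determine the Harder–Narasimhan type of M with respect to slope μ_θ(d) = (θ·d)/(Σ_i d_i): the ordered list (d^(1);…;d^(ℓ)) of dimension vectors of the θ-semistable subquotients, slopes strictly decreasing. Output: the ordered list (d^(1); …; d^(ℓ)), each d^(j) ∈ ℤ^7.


Interval decomposition of M: I[1,1], I[2,3], I[3,3], I[3,5], I[4,4]^2, I[6,6], I[6,7]^2.
HN type (ℓ=6): μ^(1)=38; μ^(2)=17; μ^(3)=3; μ^(4)=-11; μ^(5)=-18; μ^(6)=-43/2

((0, 0, 0, 2, 0, 0, 0); (1, 0, 0, 1, 1, 0, 0); (0, 1, 1, 0, 0, 0, 0); (0, 0, 0, 0, 0, 1, 0); (0, 0, 2, 0, 0, 0, 0); (0, 0, 0, 0, 0, 2, 2))


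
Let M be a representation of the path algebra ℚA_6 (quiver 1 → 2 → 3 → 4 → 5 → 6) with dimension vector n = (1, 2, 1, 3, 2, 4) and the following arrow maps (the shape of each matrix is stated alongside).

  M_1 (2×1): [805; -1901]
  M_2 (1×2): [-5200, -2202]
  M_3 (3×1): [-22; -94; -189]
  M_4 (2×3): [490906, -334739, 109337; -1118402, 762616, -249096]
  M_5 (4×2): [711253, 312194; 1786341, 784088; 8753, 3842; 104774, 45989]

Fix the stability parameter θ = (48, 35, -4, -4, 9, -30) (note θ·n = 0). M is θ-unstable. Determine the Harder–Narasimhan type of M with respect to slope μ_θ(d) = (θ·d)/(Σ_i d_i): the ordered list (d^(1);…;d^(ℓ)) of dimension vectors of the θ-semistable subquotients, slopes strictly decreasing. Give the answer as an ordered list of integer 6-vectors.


Interval decomposition of M: I[1,6], I[2,2], I[4,4], I[4,6], I[6,6]^2.
HN type (ℓ=5): μ^(1)=35; μ^(2)=9; μ^(3)=-4; μ^(4)=-25/3; μ^(5)=-30

((0, 1, 0, 0, 0, 0); (1, 1, 1, 1, 1, 1); (0, 0, 0, 1, 0, 0); (0, 0, 0, 1, 1, 1); (0, 0, 0, 0, 0, 2))


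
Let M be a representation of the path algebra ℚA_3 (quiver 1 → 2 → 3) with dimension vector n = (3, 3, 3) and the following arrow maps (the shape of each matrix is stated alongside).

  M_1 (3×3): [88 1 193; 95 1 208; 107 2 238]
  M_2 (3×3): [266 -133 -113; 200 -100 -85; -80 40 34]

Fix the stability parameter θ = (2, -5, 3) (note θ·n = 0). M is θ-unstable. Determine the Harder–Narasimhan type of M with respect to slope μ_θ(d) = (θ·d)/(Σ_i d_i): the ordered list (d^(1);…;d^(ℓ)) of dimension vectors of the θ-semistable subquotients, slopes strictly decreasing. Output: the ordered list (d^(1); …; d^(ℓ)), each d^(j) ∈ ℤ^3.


Via rank(M_{q-1}∘⋯∘M_p): M ≅ I[1,2], I[1,3]^2, I[3,3].
μ_θ-semistable layers: μ^(1)=3; μ^(2)=-3/2

((0, 0, 3); (3, 3, 0))


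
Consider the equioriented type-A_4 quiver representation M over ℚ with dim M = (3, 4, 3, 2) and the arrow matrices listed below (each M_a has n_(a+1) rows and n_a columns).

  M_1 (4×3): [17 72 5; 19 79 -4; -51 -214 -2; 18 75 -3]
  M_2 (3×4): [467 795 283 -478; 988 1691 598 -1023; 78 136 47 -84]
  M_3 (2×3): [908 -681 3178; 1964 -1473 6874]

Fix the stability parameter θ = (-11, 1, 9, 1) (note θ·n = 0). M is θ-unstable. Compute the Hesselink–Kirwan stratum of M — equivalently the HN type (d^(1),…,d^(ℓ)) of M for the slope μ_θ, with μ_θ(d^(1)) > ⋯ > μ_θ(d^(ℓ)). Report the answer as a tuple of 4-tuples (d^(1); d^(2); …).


Via rank(M_{q-1}∘⋯∘M_p): M ≅ I[1,3]^2, I[1,4], I[2,2], I[4,4].
μ_θ-semistable layers: μ^(1)=9; μ^(2)=5; μ^(3)=1; μ^(4)=-11

((0, 0, 2, 0); (0, 0, 1, 1); (0, 4, 0, 1); (3, 0, 0, 0))


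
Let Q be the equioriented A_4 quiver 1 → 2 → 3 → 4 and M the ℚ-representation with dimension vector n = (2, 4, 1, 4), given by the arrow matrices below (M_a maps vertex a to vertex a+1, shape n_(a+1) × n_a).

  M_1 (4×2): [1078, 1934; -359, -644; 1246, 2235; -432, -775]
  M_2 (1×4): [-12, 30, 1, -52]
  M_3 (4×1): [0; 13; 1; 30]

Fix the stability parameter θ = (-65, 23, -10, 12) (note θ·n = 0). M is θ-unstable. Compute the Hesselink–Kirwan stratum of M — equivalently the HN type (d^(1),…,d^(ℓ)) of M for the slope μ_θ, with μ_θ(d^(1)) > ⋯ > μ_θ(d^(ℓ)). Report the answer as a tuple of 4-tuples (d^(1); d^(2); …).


Interval decomposition of M: I[1,2], I[1,4], I[2,2]^2, I[4,4]^3.
HN type (ℓ=4): μ^(1)=23; μ^(2)=12; μ^(3)=13/2; μ^(4)=-65

((0, 3, 0, 0); (0, 0, 0, 4); (0, 1, 1, 0); (2, 0, 0, 0))


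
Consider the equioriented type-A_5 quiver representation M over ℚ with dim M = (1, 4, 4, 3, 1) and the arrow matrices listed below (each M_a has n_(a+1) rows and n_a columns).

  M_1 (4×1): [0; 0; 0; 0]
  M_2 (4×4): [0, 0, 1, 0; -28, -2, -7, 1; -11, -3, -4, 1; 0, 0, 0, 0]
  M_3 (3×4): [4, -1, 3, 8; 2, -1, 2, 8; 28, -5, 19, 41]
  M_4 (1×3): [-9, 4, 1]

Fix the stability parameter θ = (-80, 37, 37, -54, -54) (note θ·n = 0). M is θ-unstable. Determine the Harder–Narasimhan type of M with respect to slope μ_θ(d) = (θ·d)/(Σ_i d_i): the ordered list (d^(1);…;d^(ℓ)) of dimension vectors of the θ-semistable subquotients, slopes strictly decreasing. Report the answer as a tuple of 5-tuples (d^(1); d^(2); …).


Via rank(M_{q-1}∘⋯∘M_p): M ≅ I[1,1], I[2,2], I[2,3], I[2,4]^2, I[3,5].
μ_θ-semistable layers: μ^(1)=37; μ^(2)=20/3; μ^(3)=-71/3; μ^(4)=-80

((0, 2, 1, 0, 0); (0, 2, 2, 2, 0); (0, 0, 1, 1, 1); (1, 0, 0, 0, 0))


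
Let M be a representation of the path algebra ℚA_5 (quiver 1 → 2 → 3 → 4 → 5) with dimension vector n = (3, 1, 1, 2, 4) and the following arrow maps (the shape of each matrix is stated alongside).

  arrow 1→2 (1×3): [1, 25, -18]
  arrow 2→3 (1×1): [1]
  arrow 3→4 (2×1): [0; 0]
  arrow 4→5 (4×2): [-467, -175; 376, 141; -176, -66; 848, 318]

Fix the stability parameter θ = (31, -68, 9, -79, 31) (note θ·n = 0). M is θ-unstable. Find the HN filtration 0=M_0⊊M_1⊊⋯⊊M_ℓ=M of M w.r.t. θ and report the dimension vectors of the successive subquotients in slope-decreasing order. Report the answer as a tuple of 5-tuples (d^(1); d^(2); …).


Interval decomposition of M: I[1,1]^2, I[1,3], I[4,5]^2, I[5,5]^2.
HN type (ℓ=4): μ^(1)=31; μ^(2)=9; μ^(3)=-37/2; μ^(4)=-79

((2, 0, 0, 0, 4); (0, 0, 1, 0, 0); (1, 1, 0, 0, 0); (0, 0, 0, 2, 0))


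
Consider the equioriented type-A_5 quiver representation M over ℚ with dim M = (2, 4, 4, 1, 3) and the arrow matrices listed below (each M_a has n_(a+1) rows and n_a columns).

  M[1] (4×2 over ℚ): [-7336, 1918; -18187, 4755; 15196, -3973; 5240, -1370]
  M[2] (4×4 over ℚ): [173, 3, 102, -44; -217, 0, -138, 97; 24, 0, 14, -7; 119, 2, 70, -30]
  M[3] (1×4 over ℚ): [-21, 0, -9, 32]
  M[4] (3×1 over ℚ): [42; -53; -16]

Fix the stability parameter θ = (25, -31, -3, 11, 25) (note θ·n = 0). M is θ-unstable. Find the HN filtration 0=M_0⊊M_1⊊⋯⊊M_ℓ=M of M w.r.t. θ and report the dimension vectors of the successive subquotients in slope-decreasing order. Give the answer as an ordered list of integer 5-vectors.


Barcode: M ≅ I[1,3], I[1,5], I[2,3]^2, I[5,5]^2. HN layers by μ_θ (4 steps, strictly decreasing):
  μ^(1)=25; μ^(2)=11; μ^(3)=-3; μ^(4)=-31

((0, 0, 0, 0, 3); (0, 0, 0, 1, 0); (2, 2, 4, 0, 0); (0, 2, 0, 0, 0))


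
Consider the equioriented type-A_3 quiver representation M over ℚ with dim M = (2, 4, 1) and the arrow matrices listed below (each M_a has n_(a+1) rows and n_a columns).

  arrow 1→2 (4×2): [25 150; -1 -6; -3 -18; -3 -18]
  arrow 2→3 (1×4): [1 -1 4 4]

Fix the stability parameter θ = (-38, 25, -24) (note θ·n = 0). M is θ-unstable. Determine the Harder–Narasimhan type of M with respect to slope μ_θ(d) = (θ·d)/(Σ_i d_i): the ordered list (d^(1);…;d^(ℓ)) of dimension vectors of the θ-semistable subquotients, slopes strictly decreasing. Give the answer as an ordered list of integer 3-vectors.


Barcode: M ≅ I[1,1], I[1,3], I[2,2]^3. HN layers by μ_θ (3 steps, strictly decreasing):
  μ^(1)=25; μ^(2)=1/2; μ^(3)=-38

((0, 3, 0); (0, 1, 1); (2, 0, 0))


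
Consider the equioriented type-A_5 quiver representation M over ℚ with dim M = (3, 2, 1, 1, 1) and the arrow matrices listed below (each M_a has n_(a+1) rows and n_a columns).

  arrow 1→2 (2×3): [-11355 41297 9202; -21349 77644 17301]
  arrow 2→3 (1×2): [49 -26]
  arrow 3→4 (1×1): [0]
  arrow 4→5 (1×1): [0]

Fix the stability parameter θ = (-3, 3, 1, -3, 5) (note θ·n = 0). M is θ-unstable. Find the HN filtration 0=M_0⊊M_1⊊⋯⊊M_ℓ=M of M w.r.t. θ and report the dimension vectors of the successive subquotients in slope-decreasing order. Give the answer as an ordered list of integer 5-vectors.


Interval decomposition of M: I[1,1], I[1,2], I[1,3], I[4,4], I[5,5].
HN type (ℓ=4): μ^(1)=5; μ^(2)=3; μ^(3)=2; μ^(4)=-3

((0, 0, 0, 0, 1); (0, 1, 0, 0, 0); (0, 1, 1, 0, 0); (3, 0, 0, 1, 0))


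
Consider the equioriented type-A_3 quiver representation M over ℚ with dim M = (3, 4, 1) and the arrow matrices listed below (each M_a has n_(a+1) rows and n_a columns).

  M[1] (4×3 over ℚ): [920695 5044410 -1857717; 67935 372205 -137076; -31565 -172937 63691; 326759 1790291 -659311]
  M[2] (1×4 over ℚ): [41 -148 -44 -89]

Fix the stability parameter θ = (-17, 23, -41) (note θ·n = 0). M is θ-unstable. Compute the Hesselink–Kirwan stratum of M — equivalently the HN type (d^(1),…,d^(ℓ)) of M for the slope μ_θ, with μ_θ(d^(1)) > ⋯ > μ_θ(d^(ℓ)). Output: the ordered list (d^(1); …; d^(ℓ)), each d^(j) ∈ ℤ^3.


Via rank(M_{q-1}∘⋯∘M_p): M ≅ I[1,2]^2, I[1,3], I[2,2].
μ_θ-semistable layers: μ^(1)=23; μ^(2)=-9; μ^(3)=-17

((0, 3, 0); (0, 1, 1); (3, 0, 0))


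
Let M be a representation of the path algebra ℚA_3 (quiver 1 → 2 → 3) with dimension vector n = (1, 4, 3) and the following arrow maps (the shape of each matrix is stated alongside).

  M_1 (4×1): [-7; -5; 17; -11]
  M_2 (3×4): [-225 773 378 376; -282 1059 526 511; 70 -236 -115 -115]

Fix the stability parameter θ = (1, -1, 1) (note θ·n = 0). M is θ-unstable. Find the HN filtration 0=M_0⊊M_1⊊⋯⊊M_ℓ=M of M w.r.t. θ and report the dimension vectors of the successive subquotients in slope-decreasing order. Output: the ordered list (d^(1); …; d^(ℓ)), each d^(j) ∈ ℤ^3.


Via rank(M_{q-1}∘⋯∘M_p): M ≅ I[1,2], I[2,3]^3.
μ_θ-semistable layers: μ^(1)=1; μ^(2)=0; μ^(3)=-1

((0, 0, 3); (1, 1, 0); (0, 3, 0))


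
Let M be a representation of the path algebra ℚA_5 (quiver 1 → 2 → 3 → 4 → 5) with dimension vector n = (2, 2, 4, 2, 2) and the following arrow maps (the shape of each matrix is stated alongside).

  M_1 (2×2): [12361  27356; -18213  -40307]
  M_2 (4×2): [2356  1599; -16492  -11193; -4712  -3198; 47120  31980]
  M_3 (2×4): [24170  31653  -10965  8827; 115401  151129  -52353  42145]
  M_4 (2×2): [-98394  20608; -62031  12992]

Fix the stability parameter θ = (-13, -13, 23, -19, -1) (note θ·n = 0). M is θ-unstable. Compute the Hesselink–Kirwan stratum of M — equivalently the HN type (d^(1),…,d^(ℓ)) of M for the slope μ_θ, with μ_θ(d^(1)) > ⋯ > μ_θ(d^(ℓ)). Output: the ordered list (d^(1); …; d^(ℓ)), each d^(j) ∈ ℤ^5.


Barcode: M ≅ I[1,2], I[1,5], I[3,3]^2, I[3,4], I[5,5]. HN layers by μ_θ (5 steps, strictly decreasing):
  μ^(1)=23; μ^(2)=2; μ^(3)=1; μ^(4)=-1; μ^(5)=-13

((0, 0, 2, 0, 0); (0, 0, 1, 1, 0); (0, 0, 1, 1, 1); (0, 0, 0, 0, 1); (2, 2, 0, 0, 0))


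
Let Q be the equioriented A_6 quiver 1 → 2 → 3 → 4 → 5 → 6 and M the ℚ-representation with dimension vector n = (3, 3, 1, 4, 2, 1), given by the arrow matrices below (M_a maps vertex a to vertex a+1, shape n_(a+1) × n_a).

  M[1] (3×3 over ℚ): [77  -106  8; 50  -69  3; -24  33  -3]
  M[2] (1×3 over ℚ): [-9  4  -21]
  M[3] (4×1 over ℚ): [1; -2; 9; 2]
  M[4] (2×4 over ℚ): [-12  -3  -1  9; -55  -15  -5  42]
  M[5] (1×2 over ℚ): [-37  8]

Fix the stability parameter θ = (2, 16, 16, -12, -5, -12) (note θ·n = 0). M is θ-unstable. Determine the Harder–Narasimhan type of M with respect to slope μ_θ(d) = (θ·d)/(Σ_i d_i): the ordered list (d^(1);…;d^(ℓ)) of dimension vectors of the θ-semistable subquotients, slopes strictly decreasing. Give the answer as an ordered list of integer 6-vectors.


Via rank(M_{q-1}∘⋯∘M_p): M ≅ I[1,1], I[1,2], I[1,6], I[2,2], I[4,4]^2, I[4,5].
μ_θ-semistable layers: μ^(1)=16; μ^(2)=2; μ^(3)=5/6; μ^(4)=-5; μ^(5)=-12

((0, 2, 0, 0, 0, 0); (2, 0, 0, 0, 0, 0); (1, 1, 1, 1, 1, 1); (0, 0, 0, 0, 1, 0); (0, 0, 0, 3, 0, 0))


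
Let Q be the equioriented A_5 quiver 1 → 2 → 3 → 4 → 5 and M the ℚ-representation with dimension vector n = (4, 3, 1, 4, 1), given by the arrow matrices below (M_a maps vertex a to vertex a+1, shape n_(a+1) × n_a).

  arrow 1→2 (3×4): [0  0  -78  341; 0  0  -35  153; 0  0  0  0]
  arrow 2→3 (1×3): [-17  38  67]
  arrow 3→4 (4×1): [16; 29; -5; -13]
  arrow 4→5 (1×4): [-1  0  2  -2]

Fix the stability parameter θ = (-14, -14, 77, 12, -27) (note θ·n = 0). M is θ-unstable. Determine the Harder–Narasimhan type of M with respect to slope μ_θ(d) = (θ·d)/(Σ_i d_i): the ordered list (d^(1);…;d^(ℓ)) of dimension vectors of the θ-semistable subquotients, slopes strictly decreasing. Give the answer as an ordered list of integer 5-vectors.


Interval decomposition of M: I[1,1]^2, I[1,2], I[1,4], I[2,2], I[4,4]^2, I[4,5].
HN type (ℓ=4): μ^(1)=89/2; μ^(2)=12; μ^(3)=-15/2; μ^(4)=-14

((0, 0, 1, 1, 0); (0, 0, 0, 2, 0); (0, 0, 0, 1, 1); (4, 3, 0, 0, 0))


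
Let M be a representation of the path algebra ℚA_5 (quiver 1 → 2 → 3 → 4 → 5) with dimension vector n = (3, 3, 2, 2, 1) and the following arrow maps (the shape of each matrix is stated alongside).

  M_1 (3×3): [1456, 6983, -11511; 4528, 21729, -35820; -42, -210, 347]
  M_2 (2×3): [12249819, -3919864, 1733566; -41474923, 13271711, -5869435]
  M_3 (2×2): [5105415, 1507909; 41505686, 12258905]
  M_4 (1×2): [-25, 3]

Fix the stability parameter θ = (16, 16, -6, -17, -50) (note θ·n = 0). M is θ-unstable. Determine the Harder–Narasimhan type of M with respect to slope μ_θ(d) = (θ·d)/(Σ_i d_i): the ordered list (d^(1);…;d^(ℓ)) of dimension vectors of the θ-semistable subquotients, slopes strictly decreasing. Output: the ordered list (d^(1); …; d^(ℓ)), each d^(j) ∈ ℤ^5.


Barcode: M ≅ I[1,2], I[1,4], I[1,5]. HN layers by μ_θ (3 steps, strictly decreasing):
  μ^(1)=16; μ^(2)=9/4; μ^(3)=-41/5

((1, 1, 0, 0, 0); (1, 1, 1, 1, 0); (1, 1, 1, 1, 1))


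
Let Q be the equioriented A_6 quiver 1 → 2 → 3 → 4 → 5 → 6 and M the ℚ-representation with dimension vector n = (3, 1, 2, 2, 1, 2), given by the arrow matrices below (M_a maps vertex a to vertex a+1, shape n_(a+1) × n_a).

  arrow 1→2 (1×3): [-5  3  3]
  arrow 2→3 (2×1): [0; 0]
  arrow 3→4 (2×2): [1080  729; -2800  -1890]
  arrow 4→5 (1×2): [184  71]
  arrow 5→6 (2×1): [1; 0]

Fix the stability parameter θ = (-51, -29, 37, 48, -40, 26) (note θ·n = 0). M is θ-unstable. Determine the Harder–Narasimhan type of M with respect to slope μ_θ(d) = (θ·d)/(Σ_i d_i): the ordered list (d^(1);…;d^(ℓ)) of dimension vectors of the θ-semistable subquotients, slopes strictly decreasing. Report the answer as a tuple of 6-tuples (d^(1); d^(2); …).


Barcode: M ≅ I[1,1]^2, I[1,2], I[3,3], I[3,6], I[4,4], I[6,6]. HN layers by μ_θ (6 steps, strictly decreasing):
  μ^(1)=48; μ^(2)=37; μ^(3)=26; μ^(4)=15; μ^(5)=-29; μ^(6)=-51

((0, 0, 0, 1, 0, 0); (0, 0, 1, 0, 0, 0); (0, 0, 0, 0, 0, 2); (0, 0, 1, 1, 1, 0); (0, 1, 0, 0, 0, 0); (3, 0, 0, 0, 0, 0))


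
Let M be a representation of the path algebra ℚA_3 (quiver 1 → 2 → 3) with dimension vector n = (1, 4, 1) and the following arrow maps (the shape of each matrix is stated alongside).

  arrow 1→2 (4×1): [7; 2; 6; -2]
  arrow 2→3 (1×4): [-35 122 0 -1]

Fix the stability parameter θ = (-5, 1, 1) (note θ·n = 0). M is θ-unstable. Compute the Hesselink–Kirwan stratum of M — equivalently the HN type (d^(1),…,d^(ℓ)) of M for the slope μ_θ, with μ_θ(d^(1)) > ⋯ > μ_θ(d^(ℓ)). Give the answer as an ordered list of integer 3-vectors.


Via rank(M_{q-1}∘⋯∘M_p): M ≅ I[1,3], I[2,2]^3.
μ_θ-semistable layers: μ^(1)=1; μ^(2)=-5

((0, 4, 1); (1, 0, 0))


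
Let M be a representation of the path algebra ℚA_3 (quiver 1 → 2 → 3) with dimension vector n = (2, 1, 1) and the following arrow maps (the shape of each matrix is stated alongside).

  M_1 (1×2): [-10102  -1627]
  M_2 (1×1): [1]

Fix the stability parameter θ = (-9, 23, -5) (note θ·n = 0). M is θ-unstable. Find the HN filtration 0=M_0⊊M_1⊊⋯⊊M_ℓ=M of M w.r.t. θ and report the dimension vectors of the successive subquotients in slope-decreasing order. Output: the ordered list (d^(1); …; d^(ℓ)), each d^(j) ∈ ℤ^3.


Barcode: M ≅ I[1,1], I[1,3]. HN layers by μ_θ (2 steps, strictly decreasing):
  μ^(1)=9; μ^(2)=-9

((0, 1, 1); (2, 0, 0))


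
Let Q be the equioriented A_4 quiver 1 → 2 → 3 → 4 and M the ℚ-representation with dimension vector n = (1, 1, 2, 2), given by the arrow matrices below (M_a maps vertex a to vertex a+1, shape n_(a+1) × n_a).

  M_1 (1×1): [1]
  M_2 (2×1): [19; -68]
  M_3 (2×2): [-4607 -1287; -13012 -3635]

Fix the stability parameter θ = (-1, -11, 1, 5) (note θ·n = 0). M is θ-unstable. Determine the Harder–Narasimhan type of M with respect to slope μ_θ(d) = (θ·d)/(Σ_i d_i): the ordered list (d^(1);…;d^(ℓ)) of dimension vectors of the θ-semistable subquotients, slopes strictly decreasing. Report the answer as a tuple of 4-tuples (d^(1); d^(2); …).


Via rank(M_{q-1}∘⋯∘M_p): M ≅ I[1,4], I[3,4].
μ_θ-semistable layers: μ^(1)=5; μ^(2)=1; μ^(3)=-6

((0, 0, 0, 2); (0, 0, 2, 0); (1, 1, 0, 0))


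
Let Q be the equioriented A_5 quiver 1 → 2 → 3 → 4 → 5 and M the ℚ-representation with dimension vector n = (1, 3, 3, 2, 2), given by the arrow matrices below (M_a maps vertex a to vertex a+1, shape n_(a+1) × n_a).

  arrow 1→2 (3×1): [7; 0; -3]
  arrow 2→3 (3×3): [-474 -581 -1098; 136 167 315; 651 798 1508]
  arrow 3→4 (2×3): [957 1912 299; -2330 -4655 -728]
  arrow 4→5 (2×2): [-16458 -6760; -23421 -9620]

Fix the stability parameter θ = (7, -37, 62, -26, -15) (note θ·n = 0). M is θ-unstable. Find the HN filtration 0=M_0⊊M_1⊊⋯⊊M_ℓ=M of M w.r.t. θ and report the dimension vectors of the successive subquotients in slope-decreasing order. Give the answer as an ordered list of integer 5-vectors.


Barcode: M ≅ I[1,5], I[2,3], I[2,4], I[5,5]. HN layers by μ_θ (5 steps, strictly decreasing):
  μ^(1)=62; μ^(2)=18; μ^(3)=7; μ^(4)=-15; μ^(5)=-37

((0, 0, 1, 0, 0); (0, 0, 1, 1, 0); (0, 0, 1, 1, 1); (1, 1, 0, 0, 1); (0, 2, 0, 0, 0))


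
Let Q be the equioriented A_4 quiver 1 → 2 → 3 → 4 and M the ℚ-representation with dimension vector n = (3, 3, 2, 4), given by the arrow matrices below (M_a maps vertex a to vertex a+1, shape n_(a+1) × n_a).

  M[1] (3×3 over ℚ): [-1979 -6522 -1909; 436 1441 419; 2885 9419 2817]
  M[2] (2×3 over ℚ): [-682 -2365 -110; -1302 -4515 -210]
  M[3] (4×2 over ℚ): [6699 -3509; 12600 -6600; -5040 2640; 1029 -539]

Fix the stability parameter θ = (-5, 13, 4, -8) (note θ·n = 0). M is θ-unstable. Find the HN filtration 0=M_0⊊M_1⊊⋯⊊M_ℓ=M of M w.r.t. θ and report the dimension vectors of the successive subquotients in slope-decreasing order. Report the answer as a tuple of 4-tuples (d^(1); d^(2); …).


Barcode: M ≅ I[1,2]^2, I[1,3], I[3,4], I[4,4]^3. HN layers by μ_θ (5 steps, strictly decreasing):
  μ^(1)=13; μ^(2)=17/2; μ^(3)=-2; μ^(4)=-5; μ^(5)=-8

((0, 2, 0, 0); (0, 1, 1, 0); (0, 0, 1, 1); (3, 0, 0, 0); (0, 0, 0, 3))


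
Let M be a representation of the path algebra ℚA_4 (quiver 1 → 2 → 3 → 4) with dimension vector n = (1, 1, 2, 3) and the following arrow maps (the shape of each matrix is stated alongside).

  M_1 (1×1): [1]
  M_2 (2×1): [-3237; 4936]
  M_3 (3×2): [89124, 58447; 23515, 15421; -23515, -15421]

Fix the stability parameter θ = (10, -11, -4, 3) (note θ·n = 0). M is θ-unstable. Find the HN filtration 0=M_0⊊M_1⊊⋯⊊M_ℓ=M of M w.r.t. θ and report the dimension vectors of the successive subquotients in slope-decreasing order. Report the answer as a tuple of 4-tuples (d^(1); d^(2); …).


Interval decomposition of M: I[1,4], I[3,4], I[4,4].
HN type (ℓ=3): μ^(1)=3; μ^(2)=-5/3; μ^(3)=-4

((0, 0, 0, 3); (1, 1, 1, 0); (0, 0, 1, 0))


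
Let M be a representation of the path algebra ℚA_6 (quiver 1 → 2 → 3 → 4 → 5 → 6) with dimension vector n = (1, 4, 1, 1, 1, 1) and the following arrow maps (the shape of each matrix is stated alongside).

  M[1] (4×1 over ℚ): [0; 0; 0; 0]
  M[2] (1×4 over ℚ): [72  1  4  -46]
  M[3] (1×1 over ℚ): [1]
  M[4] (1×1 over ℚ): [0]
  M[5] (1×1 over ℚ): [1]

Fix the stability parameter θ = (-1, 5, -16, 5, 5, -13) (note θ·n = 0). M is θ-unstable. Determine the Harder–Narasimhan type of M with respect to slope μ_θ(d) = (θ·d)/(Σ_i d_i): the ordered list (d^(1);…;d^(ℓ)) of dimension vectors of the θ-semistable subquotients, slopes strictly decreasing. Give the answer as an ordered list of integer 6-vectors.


Via rank(M_{q-1}∘⋯∘M_p): M ≅ I[1,1], I[2,2]^3, I[2,4], I[5,6].
μ_θ-semistable layers: μ^(1)=5; μ^(2)=-1; μ^(3)=-4; μ^(4)=-11/2

((0, 3, 0, 1, 0, 0); (1, 0, 0, 0, 0, 0); (0, 0, 0, 0, 1, 1); (0, 1, 1, 0, 0, 0))


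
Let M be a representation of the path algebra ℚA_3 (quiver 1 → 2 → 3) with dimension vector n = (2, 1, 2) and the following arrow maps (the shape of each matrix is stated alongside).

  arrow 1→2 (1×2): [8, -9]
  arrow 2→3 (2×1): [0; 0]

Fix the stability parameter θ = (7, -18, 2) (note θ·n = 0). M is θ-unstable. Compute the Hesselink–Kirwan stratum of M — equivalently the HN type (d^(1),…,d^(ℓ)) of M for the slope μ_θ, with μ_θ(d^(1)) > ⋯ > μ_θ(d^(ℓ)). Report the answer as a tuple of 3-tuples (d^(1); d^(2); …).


Interval decomposition of M: I[1,1], I[1,2], I[3,3]^2.
HN type (ℓ=3): μ^(1)=7; μ^(2)=2; μ^(3)=-11/2

((1, 0, 0); (0, 0, 2); (1, 1, 0))


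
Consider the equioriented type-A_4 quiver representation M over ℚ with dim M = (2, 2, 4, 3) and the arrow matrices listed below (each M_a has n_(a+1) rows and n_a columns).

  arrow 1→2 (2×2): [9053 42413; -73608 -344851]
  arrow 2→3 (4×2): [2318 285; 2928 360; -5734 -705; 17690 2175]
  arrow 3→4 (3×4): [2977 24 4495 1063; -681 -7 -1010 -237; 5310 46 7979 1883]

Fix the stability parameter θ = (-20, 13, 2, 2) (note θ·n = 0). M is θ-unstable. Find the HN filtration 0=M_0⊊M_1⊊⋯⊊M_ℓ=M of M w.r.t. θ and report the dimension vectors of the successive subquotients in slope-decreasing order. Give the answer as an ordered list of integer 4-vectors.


Via rank(M_{q-1}∘⋯∘M_p): M ≅ I[1,2], I[1,4], I[3,3], I[3,4]^2.
μ_θ-semistable layers: μ^(1)=13; μ^(2)=17/3; μ^(3)=2; μ^(4)=-20

((0, 1, 0, 0); (0, 1, 1, 1); (0, 0, 3, 2); (2, 0, 0, 0))


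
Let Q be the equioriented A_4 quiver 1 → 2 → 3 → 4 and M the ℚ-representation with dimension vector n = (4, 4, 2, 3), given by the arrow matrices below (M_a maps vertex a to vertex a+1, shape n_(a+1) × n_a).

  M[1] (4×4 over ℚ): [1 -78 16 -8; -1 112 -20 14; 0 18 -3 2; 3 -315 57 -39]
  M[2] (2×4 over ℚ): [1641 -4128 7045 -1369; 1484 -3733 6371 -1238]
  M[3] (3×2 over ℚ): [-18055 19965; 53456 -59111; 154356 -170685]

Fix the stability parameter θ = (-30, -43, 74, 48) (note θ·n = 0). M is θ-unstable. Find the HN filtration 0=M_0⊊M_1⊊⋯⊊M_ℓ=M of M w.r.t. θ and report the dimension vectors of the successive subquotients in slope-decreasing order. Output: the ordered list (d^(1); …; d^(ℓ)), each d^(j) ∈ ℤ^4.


Via rank(M_{q-1}∘⋯∘M_p): M ≅ I[1,1], I[1,2], I[1,4]^2, I[2,2], I[4,4].
μ_θ-semistable layers: μ^(1)=61; μ^(2)=48; μ^(3)=-30; μ^(4)=-73/2; μ^(5)=-43

((0, 0, 2, 2); (0, 0, 0, 1); (1, 0, 0, 0); (3, 3, 0, 0); (0, 1, 0, 0))


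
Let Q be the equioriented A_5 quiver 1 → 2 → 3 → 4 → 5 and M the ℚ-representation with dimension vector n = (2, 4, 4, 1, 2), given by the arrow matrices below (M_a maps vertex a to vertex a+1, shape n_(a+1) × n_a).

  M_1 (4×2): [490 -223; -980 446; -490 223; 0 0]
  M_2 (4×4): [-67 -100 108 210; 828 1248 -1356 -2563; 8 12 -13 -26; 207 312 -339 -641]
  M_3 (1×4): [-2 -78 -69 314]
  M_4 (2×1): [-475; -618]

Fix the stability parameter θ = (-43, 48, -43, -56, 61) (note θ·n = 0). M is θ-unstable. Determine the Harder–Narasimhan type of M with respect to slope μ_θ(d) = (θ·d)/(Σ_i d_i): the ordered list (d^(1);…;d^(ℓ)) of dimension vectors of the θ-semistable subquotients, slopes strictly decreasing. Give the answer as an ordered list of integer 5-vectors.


Via rank(M_{q-1}∘⋯∘M_p): M ≅ I[1,1], I[1,5], I[2,2], I[2,3]^2, I[3,3], I[5,5].
μ_θ-semistable layers: μ^(1)=61; μ^(2)=48; μ^(3)=5/2; μ^(4)=-17; μ^(5)=-43

((0, 0, 0, 0, 2); (0, 1, 0, 0, 0); (0, 2, 2, 0, 0); (0, 1, 1, 1, 0); (2, 0, 1, 0, 0))
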